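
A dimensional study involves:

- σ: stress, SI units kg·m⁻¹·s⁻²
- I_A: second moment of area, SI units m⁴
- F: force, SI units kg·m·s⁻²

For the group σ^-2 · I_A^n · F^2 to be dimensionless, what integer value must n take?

Balance the L exponent: (4)·n from I_A, plus −2·(-1) + 2·(1) = 4 from the rest, must sum to zero.
4n + 4 = 0, so n = -1.

-1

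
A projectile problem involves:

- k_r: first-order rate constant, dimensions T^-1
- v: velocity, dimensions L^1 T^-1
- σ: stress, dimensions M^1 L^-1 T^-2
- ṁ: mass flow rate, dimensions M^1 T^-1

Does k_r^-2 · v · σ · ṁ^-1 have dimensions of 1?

yes

Sum the exponent of each base dimension across the product:
  M: −2·[k_r]_M + [v]_M + [σ]_M − [ṁ]_M = −2·(0) + (0) + (1) − (1) = 0
  L: −2·[k_r]_L + [v]_L + [σ]_L − [ṁ]_L = −2·(0) + (1) + (-1) − (0) = 0
  T: −2·[k_r]_T + [v]_T + [σ]_T − [ṁ]_T = −2·(-1) + (-1) + (-2) − (-1) = 0
All base exponents vanish — dimensionless.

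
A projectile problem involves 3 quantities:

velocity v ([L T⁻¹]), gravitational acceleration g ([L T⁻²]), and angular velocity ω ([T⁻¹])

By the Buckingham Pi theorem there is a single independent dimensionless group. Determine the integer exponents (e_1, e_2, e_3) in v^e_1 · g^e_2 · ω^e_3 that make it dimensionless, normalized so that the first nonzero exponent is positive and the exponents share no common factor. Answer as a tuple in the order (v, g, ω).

L: e_1·(1) + e_2·(1) + e_3·(0) = 0
T: e_1·(-1) + e_2·(-2) + e_3·(-1) = 0
Solving this homogeneous linear system for the smallest-integer solution (first nonzero entry positive) gives (1, -1, 1).

(1, -1, 1)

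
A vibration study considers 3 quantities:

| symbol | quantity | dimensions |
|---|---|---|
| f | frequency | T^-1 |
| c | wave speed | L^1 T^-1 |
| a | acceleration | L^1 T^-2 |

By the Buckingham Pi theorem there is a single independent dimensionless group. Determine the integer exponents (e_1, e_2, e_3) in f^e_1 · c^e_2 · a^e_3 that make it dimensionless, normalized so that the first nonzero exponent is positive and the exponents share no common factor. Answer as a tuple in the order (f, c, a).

L: e_1·(0) + e_2·(1) + e_3·(1) = 0
T: e_1·(-1) + e_2·(-1) + e_3·(-2) = 0
Solving this homogeneous linear system for the smallest-integer solution (first nonzero entry positive) gives (1, 1, -1).

(1, 1, -1)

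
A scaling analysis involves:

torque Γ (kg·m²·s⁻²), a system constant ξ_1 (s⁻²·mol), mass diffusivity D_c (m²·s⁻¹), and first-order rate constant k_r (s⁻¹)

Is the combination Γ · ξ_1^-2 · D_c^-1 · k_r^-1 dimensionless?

Sum the exponent of each base dimension across the product:
  M: [Γ]_M − 2·[ξ_1]_M − [D_c]_M − [k_r]_M = (1) − 2·(0) − (0) − (0) = 1
  L: [Γ]_L − 2·[ξ_1]_L − [D_c]_L − [k_r]_L = (2) − 2·(0) − (2) − (0) = 0
  T: [Γ]_T − 2·[ξ_1]_T − [D_c]_T − [k_r]_T = (-2) − 2·(-2) − (-1) − (-1) = 4
  N: [Γ]_N − 2·[ξ_1]_N − [D_c]_N − [k_r]_N = (0) − 2·(1) − (0) − (0) = -2
Net dimensions [M T⁴ N⁻²] ≠ [1] — not dimensionless.

no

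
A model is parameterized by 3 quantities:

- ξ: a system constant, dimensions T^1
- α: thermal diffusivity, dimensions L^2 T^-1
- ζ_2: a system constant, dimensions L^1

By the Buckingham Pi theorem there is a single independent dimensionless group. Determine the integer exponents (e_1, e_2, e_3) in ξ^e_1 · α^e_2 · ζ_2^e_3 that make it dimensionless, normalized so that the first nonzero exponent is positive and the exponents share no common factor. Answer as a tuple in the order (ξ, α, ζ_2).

(1, 1, -2)

L: e_1·(0) + e_2·(2) + e_3·(1) = 0
T: e_1·(1) + e_2·(-1) + e_3·(0) = 0
Solving this homogeneous linear system for the smallest-integer solution (first nonzero entry positive) gives (1, 1, -2).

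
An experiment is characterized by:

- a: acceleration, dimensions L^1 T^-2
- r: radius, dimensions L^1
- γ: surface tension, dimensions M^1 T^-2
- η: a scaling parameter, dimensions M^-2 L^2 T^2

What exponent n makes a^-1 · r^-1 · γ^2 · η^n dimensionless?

Balance the M exponent: (-2)·n from η, plus −(0) − (0) + 2·(1) = 2 from the rest, must sum to zero.
-2n + 2 = 0, so n = 1.

1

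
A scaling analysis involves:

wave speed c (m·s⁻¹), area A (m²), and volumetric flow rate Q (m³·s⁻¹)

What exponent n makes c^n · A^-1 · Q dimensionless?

Balance the L exponent: (1)·n from c, plus −(2) + (3) = 1 from the rest, must sum to zero.
n + 1 = 0, so n = -1.

-1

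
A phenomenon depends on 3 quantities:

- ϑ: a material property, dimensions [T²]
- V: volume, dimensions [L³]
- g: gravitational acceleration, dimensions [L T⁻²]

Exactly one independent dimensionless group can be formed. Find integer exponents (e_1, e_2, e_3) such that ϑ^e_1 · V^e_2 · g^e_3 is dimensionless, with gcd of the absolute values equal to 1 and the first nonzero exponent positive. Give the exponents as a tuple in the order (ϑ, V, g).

(3, -1, 3)

L: e_1·(0) + e_2·(3) + e_3·(1) = 0
T: e_1·(2) + e_2·(0) + e_3·(-2) = 0
Solving this homogeneous linear system for the smallest-integer solution (first nonzero entry positive) gives (3, -1, 3).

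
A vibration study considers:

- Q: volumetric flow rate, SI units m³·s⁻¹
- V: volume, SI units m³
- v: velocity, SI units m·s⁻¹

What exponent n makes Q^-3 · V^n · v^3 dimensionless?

Balance the L exponent: (3)·n from V, plus −3·(3) + 3·(1) = -6 from the rest, must sum to zero.
3n − 6 = 0, so n = 2.

2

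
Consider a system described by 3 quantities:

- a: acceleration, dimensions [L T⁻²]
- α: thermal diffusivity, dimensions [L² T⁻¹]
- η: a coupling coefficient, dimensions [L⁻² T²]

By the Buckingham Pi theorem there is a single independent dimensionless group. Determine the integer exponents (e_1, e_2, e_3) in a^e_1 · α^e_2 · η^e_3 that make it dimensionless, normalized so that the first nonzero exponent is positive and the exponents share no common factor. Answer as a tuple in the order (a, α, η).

(2, 2, 3)

L: e_1·(1) + e_2·(2) + e_3·(-2) = 0
T: e_1·(-2) + e_2·(-1) + e_3·(2) = 0
Solving this homogeneous linear system for the smallest-integer solution (first nonzero entry positive) gives (2, 2, 3).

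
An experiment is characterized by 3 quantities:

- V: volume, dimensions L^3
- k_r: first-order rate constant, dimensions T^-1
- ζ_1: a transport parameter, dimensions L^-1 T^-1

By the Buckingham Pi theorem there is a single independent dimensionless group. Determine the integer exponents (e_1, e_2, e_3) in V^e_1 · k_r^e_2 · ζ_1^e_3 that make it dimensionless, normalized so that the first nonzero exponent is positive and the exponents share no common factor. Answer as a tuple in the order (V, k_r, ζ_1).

L: e_1·(3) + e_2·(0) + e_3·(-1) = 0
T: e_1·(0) + e_2·(-1) + e_3·(-1) = 0
Solving this homogeneous linear system for the smallest-integer solution (first nonzero entry positive) gives (1, -3, 3).

(1, -3, 3)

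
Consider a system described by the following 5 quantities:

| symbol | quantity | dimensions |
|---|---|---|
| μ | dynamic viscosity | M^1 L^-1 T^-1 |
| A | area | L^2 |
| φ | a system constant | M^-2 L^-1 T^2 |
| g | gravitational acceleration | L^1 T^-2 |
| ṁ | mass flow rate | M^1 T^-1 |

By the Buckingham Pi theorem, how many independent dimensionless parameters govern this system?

There are 5 variables and 3 base dimensions (M, L, T).
The dimension matrix has rank 3.
Independent dimensionless groups: 5 − 3 = 2.

2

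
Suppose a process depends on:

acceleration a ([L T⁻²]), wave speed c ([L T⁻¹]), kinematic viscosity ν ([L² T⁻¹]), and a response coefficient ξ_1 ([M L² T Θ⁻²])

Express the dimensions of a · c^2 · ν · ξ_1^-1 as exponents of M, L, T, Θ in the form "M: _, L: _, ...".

M: -1, L: 3, T: -6, Θ: 2

Collect each base-dimension exponent across the product:
  M: (0) + 2·(0) + (0) − (1) = -1
  L: (1) + 2·(1) + (2) − (2) = 3
  T: (-2) + 2·(-1) + (-1) − (1) = -6
  Θ: (0) + 2·(0) + (0) − (-2) = 2
So the dimensions are [M⁻¹ L³ T⁻⁶ Θ²].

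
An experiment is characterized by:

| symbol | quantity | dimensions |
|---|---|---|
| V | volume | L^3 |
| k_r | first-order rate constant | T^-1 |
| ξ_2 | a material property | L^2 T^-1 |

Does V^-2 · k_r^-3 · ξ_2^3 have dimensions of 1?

Sum the exponent of each base dimension across the product:
  M: −2·[V]_M − 3·[k_r]_M + 3·[ξ_2]_M = −2·(0) − 3·(0) + 3·(0) = 0
  L: −2·[V]_L − 3·[k_r]_L + 3·[ξ_2]_L = −2·(3) − 3·(0) + 3·(2) = 0
  T: −2·[V]_T − 3·[k_r]_T + 3·[ξ_2]_T = −2·(0) − 3·(-1) + 3·(-1) = 0
All base exponents vanish — dimensionless.

yes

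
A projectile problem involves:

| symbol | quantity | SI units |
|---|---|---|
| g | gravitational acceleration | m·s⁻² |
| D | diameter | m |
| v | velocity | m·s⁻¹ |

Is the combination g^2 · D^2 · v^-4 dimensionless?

Sum the exponent of each base dimension across the product:
  M: 2·[g]_M + 2·[D]_M − 4·[v]_M = 2·(0) + 2·(0) − 4·(0) = 0
  L: 2·[g]_L + 2·[D]_L − 4·[v]_L = 2·(1) + 2·(1) − 4·(1) = 0
  T: 2·[g]_T + 2·[D]_T − 4·[v]_T = 2·(-2) + 2·(0) − 4·(-1) = 0
All base exponents vanish — dimensionless.

yes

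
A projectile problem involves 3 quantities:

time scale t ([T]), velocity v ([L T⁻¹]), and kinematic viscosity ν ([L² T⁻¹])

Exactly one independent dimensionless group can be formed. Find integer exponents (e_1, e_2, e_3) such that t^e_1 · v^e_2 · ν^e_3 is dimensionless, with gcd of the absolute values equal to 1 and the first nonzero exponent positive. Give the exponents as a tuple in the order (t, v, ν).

L: e_1·(0) + e_2·(1) + e_3·(2) = 0
T: e_1·(1) + e_2·(-1) + e_3·(-1) = 0
Solving this homogeneous linear system for the smallest-integer solution (first nonzero entry positive) gives (1, 2, -1).

(1, 2, -1)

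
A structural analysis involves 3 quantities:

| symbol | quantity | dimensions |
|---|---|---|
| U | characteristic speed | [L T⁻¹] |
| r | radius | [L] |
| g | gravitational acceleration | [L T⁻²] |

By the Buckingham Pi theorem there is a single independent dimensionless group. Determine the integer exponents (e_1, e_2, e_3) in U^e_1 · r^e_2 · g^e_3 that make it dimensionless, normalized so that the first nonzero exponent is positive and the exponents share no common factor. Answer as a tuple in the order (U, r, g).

(2, -1, -1)

L: e_1·(1) + e_2·(1) + e_3·(1) = 0
T: e_1·(-1) + e_2·(0) + e_3·(-2) = 0
Solving this homogeneous linear system for the smallest-integer solution (first nonzero entry positive) gives (2, -1, -1).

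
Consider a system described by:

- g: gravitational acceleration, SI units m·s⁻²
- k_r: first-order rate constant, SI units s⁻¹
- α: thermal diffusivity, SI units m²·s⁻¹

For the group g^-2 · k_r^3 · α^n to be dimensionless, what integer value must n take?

Balance the L exponent: (2)·n from α, plus −2·(1) + 3·(0) = -2 from the rest, must sum to zero.
2n − 2 = 0, so n = 1.

1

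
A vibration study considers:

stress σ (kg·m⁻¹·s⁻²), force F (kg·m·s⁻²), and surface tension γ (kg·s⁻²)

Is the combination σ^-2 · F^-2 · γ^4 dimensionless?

yes

Sum the exponent of each base dimension across the product:
  M: −2·[σ]_M − 2·[F]_M + 4·[γ]_M = −2·(1) − 2·(1) + 4·(1) = 0
  L: −2·[σ]_L − 2·[F]_L + 4·[γ]_L = −2·(-1) − 2·(1) + 4·(0) = 0
  T: −2·[σ]_T − 2·[F]_T + 4·[γ]_T = −2·(-2) − 2·(-2) + 4·(-2) = 0
All base exponents vanish — dimensionless.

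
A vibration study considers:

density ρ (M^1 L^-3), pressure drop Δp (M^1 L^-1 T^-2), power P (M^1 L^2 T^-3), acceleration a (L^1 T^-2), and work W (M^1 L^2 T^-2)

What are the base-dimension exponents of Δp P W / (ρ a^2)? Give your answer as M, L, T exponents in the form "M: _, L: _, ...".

Collect each base-dimension exponent across the product:
  M: −(1) + (1) + (1) − 2·(0) + (1) = 2
  L: −(-3) + (-1) + (2) − 2·(1) + (2) = 4
  T: −(0) + (-2) + (-3) − 2·(-2) + (-2) = -3
So the dimensions are [M² L⁴ T⁻³].

M: 2, L: 4, T: -3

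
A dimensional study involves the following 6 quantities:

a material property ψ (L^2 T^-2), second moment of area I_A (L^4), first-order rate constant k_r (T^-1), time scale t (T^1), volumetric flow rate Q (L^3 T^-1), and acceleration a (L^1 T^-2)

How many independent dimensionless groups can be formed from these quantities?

4

There are 6 variables and 2 base dimensions (L, T).
The dimension matrix has rank 2.
Independent dimensionless groups: 6 − 2 = 4.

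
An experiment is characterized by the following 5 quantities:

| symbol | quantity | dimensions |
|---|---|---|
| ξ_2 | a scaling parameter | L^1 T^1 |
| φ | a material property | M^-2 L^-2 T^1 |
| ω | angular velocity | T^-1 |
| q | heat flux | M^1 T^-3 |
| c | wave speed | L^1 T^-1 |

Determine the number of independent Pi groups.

There are 5 variables and 3 base dimensions (M, L, T).
The dimension matrix has rank 3.
Independent dimensionless groups: 5 − 3 = 2.

2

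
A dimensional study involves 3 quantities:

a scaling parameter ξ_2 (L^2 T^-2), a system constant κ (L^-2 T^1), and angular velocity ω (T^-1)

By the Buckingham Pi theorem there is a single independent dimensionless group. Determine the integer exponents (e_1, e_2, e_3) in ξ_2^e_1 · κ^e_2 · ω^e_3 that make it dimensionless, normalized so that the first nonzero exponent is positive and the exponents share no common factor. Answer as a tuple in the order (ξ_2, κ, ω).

(1, 1, -1)

L: e_1·(2) + e_2·(-2) + e_3·(0) = 0
T: e_1·(-2) + e_2·(1) + e_3·(-1) = 0
Solving this homogeneous linear system for the smallest-integer solution (first nonzero entry positive) gives (1, 1, -1).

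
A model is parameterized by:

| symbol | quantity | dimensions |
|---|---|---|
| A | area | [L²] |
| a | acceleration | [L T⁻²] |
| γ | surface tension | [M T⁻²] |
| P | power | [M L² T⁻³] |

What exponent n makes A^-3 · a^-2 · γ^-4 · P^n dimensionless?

4

Balance the M exponent: (1)·n from P, plus −3·(0) − 2·(0) − 4·(1) = -4 from the rest, must sum to zero.
n − 4 = 0, so n = 4.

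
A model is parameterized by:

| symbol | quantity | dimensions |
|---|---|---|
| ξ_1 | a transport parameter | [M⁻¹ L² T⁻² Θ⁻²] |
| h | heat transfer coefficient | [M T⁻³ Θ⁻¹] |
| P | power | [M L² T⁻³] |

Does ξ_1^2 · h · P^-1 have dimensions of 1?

Sum the exponent of each base dimension across the product:
  M: 2·[ξ_1]_M + [h]_M − [P]_M = 2·(-1) + (1) − (1) = -2
  L: 2·[ξ_1]_L + [h]_L − [P]_L = 2·(2) + (0) − (2) = 2
  T: 2·[ξ_1]_T + [h]_T − [P]_T = 2·(-2) + (-3) − (-3) = -4
  Θ: 2·[ξ_1]_Θ + [h]_Θ − [P]_Θ = 2·(-2) + (-1) − (0) = -5
Net dimensions [M⁻² L² T⁻⁴ Θ⁻⁵] ≠ [1] — not dimensionless.

no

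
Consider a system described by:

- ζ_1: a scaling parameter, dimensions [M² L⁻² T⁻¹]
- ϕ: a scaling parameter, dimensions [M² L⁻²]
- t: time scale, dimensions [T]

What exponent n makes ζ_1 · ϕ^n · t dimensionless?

Balance the M exponent: (2)·n from ϕ, plus (2) + (0) = 2 from the rest, must sum to zero.
2n + 2 = 0, so n = -1.

-1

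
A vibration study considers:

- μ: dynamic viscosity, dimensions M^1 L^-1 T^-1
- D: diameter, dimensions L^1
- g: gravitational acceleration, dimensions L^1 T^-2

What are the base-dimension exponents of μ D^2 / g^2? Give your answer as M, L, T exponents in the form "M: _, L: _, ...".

Collect each base-dimension exponent across the product:
  M: (1) + 2·(0) − 2·(0) = 1
  L: (-1) + 2·(1) − 2·(1) = -1
  T: (-1) + 2·(0) − 2·(-2) = 3
So the dimensions are [M L⁻¹ T³].

M: 1, L: -1, T: 3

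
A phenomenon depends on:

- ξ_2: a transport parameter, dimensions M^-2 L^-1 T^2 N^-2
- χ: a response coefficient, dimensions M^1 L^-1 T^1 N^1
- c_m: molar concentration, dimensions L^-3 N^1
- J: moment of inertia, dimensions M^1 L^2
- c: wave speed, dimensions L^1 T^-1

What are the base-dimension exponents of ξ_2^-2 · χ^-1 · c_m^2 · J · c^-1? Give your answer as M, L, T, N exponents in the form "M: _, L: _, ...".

Collect each base-dimension exponent across the product:
  M: −2·(-2) − (1) + 2·(0) + (1) − (0) = 4
  L: −2·(-1) − (-1) + 2·(-3) + (2) − (1) = -2
  T: −2·(2) − (1) + 2·(0) + (0) − (-1) = -4
  N: −2·(-2) − (1) + 2·(1) + (0) − (0) = 5
So the dimensions are [M⁴ L⁻² T⁻⁴ N⁵].

M: 4, L: -2, T: -4, N: 5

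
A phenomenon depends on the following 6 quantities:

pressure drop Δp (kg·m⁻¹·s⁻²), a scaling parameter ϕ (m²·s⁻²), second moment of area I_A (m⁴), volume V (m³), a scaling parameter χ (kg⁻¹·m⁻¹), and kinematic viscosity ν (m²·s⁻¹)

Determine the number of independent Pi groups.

There are 6 variables and 3 base dimensions (M, L, T).
The dimension matrix has rank 3.
Independent dimensionless groups: 6 − 3 = 3.

3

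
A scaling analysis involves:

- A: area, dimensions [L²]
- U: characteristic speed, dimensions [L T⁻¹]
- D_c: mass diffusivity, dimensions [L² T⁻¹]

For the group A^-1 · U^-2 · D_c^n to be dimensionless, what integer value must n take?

2

Balance the L exponent: (2)·n from D_c, plus −(2) − 2·(1) = -4 from the rest, must sum to zero.
2n − 4 = 0, so n = 2.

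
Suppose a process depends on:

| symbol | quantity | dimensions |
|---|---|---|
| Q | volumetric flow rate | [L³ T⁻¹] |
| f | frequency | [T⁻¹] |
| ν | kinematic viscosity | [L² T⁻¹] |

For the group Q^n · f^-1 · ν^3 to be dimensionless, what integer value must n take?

Balance the L exponent: (3)·n from Q, plus −(0) + 3·(2) = 6 from the rest, must sum to zero.
3n + 6 = 0, so n = -2.

-2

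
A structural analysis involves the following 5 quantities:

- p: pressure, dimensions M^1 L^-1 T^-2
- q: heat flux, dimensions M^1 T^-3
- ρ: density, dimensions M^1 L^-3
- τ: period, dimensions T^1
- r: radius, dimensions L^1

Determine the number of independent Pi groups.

2

There are 5 variables and 3 base dimensions (M, L, T).
The dimension matrix has rank 3.
Independent dimensionless groups: 5 − 3 = 2.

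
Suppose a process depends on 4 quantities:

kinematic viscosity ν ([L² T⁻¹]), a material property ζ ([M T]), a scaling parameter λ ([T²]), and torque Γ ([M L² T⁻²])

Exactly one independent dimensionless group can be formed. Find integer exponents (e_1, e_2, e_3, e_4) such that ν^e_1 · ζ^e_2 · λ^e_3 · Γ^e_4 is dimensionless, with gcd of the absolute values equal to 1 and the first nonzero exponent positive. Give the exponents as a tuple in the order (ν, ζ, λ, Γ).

M: e_1·(0) + e_2·(1) + e_3·(0) + e_4·(1) = 0
L: e_1·(2) + e_2·(0) + e_3·(0) + e_4·(2) = 0
T: e_1·(-1) + e_2·(1) + e_3·(2) + e_4·(-2) = 0
Solving this homogeneous linear system for the smallest-integer solution (first nonzero entry positive) gives (1, 1, -1, -1).

(1, 1, -1, -1)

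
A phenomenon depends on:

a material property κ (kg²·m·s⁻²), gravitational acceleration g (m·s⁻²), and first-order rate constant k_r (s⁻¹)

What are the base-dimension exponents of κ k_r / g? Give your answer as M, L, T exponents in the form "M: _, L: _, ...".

M: 2, L: 0, T: -1

Collect each base-dimension exponent across the product:
  M: (2) − (0) + (0) = 2
  L: (1) − (1) + (0) = 0
  T: (-2) − (-2) + (-1) = -1
So the dimensions are [M² T⁻¹].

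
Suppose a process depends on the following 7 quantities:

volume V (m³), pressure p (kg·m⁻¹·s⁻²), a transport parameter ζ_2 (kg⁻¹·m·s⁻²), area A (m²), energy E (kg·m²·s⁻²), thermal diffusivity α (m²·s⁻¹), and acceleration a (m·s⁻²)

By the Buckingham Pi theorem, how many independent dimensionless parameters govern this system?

There are 7 variables and 3 base dimensions (M, L, T).
The dimension matrix has rank 3.
Independent dimensionless groups: 7 − 3 = 4.

4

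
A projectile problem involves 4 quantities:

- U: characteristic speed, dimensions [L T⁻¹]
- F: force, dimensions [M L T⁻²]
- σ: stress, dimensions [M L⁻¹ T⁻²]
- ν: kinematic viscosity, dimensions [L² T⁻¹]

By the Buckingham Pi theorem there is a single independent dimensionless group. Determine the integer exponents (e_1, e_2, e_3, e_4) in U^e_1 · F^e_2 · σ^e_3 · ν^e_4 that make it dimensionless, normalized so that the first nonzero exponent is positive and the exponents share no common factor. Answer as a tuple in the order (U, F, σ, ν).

(2, 1, -1, -2)

M: e_1·(0) + e_2·(1) + e_3·(1) + e_4·(0) = 0
L: e_1·(1) + e_2·(1) + e_3·(-1) + e_4·(2) = 0
T: e_1·(-1) + e_2·(-2) + e_3·(-2) + e_4·(-1) = 0
Solving this homogeneous linear system for the smallest-integer solution (first nonzero entry positive) gives (2, 1, -1, -2).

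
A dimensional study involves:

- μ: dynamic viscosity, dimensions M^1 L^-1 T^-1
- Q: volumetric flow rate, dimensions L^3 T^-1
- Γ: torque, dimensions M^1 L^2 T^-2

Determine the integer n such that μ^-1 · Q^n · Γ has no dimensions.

Balance the L exponent: (3)·n from Q, plus −(-1) + (2) = 3 from the rest, must sum to zero.
3n + 3 = 0, so n = -1.

-1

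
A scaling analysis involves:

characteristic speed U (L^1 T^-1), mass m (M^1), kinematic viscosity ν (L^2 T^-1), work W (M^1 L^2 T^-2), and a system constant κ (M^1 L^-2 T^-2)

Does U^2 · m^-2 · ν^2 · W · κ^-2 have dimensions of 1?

Sum the exponent of each base dimension across the product:
  M: 2·[U]_M − 2·[m]_M + 2·[ν]_M + [W]_M − 2·[κ]_M = 2·(0) − 2·(1) + 2·(0) + (1) − 2·(1) = -3
  L: 2·[U]_L − 2·[m]_L + 2·[ν]_L + [W]_L − 2·[κ]_L = 2·(1) − 2·(0) + 2·(2) + (2) − 2·(-2) = 12
  T: 2·[U]_T − 2·[m]_T + 2·[ν]_T + [W]_T − 2·[κ]_T = 2·(-1) − 2·(0) + 2·(-1) + (-2) − 2·(-2) = -2
Net dimensions [M⁻³ L¹² T⁻²] ≠ [1] — not dimensionless.

no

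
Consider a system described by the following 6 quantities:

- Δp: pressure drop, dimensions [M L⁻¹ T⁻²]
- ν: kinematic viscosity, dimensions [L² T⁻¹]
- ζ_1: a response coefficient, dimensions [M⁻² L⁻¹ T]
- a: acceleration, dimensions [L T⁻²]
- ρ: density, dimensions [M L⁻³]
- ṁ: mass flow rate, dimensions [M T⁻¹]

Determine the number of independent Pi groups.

3

There are 6 variables and 3 base dimensions (M, L, T).
The dimension matrix has rank 3.
Independent dimensionless groups: 6 − 3 = 3.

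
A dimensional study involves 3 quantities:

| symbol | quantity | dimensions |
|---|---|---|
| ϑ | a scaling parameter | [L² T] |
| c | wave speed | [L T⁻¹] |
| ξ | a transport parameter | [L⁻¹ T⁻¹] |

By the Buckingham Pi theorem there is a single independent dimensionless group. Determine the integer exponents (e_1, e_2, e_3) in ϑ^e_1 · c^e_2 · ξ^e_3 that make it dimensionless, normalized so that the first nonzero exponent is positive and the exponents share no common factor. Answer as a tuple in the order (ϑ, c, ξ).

L: e_1·(2) + e_2·(1) + e_3·(-1) = 0
T: e_1·(1) + e_2·(-1) + e_3·(-1) = 0
Solving this homogeneous linear system for the smallest-integer solution (first nonzero entry positive) gives (2, -1, 3).

(2, -1, 3)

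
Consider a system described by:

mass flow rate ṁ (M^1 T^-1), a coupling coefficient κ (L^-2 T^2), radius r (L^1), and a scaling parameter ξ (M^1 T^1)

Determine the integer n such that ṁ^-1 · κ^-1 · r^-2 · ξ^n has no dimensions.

1

Balance the M exponent: (1)·n from ξ, plus −(1) − (0) − 2·(0) = -1 from the rest, must sum to zero.
n − 1 = 0, so n = 1.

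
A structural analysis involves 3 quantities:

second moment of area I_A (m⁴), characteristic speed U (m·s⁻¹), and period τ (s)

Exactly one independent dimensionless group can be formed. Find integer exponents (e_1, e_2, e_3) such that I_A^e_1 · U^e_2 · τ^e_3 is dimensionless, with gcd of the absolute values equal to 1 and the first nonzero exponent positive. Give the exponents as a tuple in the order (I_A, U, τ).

(1, -4, -4)

L: e_1·(4) + e_2·(1) + e_3·(0) = 0
T: e_1·(0) + e_2·(-1) + e_3·(1) = 0
Solving this homogeneous linear system for the smallest-integer solution (first nonzero entry positive) gives (1, -4, -4).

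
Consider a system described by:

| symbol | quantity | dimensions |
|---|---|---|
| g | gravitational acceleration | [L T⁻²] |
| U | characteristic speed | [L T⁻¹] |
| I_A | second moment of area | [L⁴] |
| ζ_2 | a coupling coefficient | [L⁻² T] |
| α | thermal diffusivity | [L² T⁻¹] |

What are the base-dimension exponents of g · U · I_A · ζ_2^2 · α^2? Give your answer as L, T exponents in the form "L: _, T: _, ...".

L: 6, T: -3

Collect each base-dimension exponent across the product:
  L: (1) + (1) + (4) + 2·(-2) + 2·(2) = 6
  T: (-2) + (-1) + (0) + 2·(1) + 2·(-1) = -3
So the dimensions are [L⁶ T⁻³].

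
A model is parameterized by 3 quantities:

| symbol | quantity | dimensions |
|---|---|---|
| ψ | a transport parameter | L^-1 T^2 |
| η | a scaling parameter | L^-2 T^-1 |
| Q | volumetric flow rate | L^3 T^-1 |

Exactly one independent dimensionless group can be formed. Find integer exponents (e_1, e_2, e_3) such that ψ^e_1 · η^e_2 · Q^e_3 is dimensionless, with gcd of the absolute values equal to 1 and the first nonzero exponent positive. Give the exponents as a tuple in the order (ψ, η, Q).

(1, 1, 1)

L: e_1·(-1) + e_2·(-2) + e_3·(3) = 0
T: e_1·(2) + e_2·(-1) + e_3·(-1) = 0
Solving this homogeneous linear system for the smallest-integer solution (first nonzero entry positive) gives (1, 1, 1).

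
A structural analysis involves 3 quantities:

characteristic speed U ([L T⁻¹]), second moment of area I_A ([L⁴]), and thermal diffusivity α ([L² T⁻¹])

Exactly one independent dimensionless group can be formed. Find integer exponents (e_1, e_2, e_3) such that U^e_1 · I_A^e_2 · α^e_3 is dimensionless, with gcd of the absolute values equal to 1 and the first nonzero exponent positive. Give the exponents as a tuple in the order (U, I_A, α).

(4, 1, -4)

L: e_1·(1) + e_2·(4) + e_3·(2) = 0
T: e_1·(-1) + e_2·(0) + e_3·(-1) = 0
Solving this homogeneous linear system for the smallest-integer solution (first nonzero entry positive) gives (4, 1, -4).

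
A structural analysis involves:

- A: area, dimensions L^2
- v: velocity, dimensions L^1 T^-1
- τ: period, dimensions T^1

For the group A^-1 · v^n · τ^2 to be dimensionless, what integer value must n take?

Balance the L exponent: (1)·n from v, plus −(2) + 2·(0) = -2 from the rest, must sum to zero.
n − 2 = 0, so n = 2.

2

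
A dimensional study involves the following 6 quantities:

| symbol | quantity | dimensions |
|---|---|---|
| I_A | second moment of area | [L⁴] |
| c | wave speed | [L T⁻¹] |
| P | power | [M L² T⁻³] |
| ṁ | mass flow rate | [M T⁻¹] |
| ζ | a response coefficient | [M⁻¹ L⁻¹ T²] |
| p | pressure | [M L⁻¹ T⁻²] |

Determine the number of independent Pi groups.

3

There are 6 variables and 3 base dimensions (M, L, T).
The dimension matrix has rank 3.
Independent dimensionless groups: 6 − 3 = 3.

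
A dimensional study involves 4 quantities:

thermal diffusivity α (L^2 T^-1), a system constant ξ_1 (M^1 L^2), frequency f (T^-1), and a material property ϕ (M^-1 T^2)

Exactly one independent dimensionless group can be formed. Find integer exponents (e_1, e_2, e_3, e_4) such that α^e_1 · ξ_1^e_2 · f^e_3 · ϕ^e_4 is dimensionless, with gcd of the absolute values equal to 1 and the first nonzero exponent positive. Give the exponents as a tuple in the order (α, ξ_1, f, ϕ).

M: e_1·(0) + e_2·(1) + e_3·(0) + e_4·(-1) = 0
L: e_1·(2) + e_2·(2) + e_3·(0) + e_4·(0) = 0
T: e_1·(-1) + e_2·(0) + e_3·(-1) + e_4·(2) = 0
Solving this homogeneous linear system for the smallest-integer solution (first nonzero entry positive) gives (1, -1, -3, -1).

(1, -1, -3, -1)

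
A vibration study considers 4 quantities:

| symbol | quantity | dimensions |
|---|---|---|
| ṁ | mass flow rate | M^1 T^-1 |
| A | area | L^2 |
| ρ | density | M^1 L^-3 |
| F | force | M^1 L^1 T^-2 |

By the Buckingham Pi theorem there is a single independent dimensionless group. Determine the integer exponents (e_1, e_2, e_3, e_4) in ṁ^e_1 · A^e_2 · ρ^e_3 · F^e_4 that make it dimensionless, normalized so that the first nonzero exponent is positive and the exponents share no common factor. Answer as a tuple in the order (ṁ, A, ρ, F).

M: e_1·(1) + e_2·(0) + e_3·(1) + e_4·(1) = 0
L: e_1·(0) + e_2·(2) + e_3·(-3) + e_4·(1) = 0
T: e_1·(-1) + e_2·(0) + e_3·(0) + e_4·(-2) = 0
Solving this homogeneous linear system for the smallest-integer solution (first nonzero entry positive) gives (2, -1, -1, -1).

(2, -1, -1, -1)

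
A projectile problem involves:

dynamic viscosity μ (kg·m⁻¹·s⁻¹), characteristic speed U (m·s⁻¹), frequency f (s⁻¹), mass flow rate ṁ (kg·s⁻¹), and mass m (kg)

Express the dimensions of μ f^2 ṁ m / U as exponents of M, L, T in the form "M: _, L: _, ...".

M: 3, L: -2, T: -3

Collect each base-dimension exponent across the product:
  M: (1) − (0) + 2·(0) + (1) + (1) = 3
  L: (-1) − (1) + 2·(0) + (0) + (0) = -2
  T: (-1) − (-1) + 2·(-1) + (-1) + (0) = -3
So the dimensions are [M³ L⁻² T⁻³].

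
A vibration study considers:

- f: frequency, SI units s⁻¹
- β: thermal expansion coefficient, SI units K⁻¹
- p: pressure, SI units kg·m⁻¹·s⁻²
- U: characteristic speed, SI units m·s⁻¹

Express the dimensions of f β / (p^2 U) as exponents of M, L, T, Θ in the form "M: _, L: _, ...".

M: -2, L: 1, T: 4, Θ: -1

Collect each base-dimension exponent across the product:
  M: (0) + (0) − 2·(1) − (0) = -2
  L: (0) + (0) − 2·(-1) − (1) = 1
  T: (-1) + (0) − 2·(-2) − (-1) = 4
  Θ: (0) + (-1) − 2·(0) − (0) = -1
So the dimensions are [M⁻² L T⁴ Θ⁻¹].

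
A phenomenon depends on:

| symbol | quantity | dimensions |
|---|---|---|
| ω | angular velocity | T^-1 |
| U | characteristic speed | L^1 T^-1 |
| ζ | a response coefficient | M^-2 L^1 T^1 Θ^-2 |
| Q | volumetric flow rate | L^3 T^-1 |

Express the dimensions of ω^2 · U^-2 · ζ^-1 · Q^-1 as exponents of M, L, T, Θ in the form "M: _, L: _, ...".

M: 2, L: -6, T: 0, Θ: 2

Collect each base-dimension exponent across the product:
  M: 2·(0) − 2·(0) − (-2) − (0) = 2
  L: 2·(0) − 2·(1) − (1) − (3) = -6
  T: 2·(-1) − 2·(-1) − (1) − (-1) = 0
  Θ: 2·(0) − 2·(0) − (-2) − (0) = 2
So the dimensions are [M² L⁻⁶ Θ²].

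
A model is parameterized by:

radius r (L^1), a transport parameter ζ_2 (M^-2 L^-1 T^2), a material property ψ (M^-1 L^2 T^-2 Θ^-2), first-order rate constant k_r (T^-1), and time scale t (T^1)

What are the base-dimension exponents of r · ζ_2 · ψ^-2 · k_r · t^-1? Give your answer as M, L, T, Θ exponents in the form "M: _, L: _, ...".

M: 0, L: -4, T: 4, Θ: 4

Collect each base-dimension exponent across the product:
  M: (0) + (-2) − 2·(-1) + (0) − (0) = 0
  L: (1) + (-1) − 2·(2) + (0) − (0) = -4
  T: (0) + (2) − 2·(-2) + (-1) − (1) = 4
  Θ: (0) + (0) − 2·(-2) + (0) − (0) = 4
So the dimensions are [L⁻⁴ T⁴ Θ⁴].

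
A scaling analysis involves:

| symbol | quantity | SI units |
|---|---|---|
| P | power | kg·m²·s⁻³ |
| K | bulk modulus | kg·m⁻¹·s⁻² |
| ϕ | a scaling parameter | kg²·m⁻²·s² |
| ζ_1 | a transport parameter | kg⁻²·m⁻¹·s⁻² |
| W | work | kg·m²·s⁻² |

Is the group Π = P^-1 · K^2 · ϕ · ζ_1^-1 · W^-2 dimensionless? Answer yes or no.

Sum the exponent of each base dimension across the product:
  M: −[P]_M + 2·[K]_M + [ϕ]_M − [ζ_1]_M − 2·[W]_M = −(1) + 2·(1) + (2) − (-2) − 2·(1) = 3
  L: −[P]_L + 2·[K]_L + [ϕ]_L − [ζ_1]_L − 2·[W]_L = −(2) + 2·(-1) + (-2) − (-1) − 2·(2) = -9
  T: −[P]_T + 2·[K]_T + [ϕ]_T − [ζ_1]_T − 2·[W]_T = −(-3) + 2·(-2) + (2) − (-2) − 2·(-2) = 7
Net dimensions [M³ L⁻⁹ T⁷] ≠ [1] — not dimensionless.

no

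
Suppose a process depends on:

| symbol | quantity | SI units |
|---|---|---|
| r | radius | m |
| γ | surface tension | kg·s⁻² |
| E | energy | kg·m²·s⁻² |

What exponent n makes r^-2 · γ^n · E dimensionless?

-1

Balance the M exponent: (1)·n from γ, plus −2·(0) + (1) = 1 from the rest, must sum to zero.
n + 1 = 0, so n = -1.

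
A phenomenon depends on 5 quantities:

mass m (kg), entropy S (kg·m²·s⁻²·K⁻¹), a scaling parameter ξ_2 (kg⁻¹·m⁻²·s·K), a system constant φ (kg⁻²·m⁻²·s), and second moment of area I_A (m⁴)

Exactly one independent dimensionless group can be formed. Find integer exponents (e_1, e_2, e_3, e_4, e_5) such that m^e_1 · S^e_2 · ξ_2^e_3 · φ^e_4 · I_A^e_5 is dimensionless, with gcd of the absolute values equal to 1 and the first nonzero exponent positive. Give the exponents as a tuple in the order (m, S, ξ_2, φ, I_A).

(4, 2, 2, 2, 1)

M: e_1·(1) + e_2·(1) + e_3·(-1) + e_4·(-2) + e_5·(0) = 0
L: e_1·(0) + e_2·(2) + e_3·(-2) + e_4·(-2) + e_5·(4) = 0
T: e_1·(0) + e_2·(-2) + e_3·(1) + e_4·(1) + e_5·(0) = 0
Θ: e_1·(0) + e_2·(-1) + e_3·(1) + e_4·(0) + e_5·(0) = 0
Solving this homogeneous linear system for the smallest-integer solution (first nonzero entry positive) gives (4, 2, 2, 2, 1).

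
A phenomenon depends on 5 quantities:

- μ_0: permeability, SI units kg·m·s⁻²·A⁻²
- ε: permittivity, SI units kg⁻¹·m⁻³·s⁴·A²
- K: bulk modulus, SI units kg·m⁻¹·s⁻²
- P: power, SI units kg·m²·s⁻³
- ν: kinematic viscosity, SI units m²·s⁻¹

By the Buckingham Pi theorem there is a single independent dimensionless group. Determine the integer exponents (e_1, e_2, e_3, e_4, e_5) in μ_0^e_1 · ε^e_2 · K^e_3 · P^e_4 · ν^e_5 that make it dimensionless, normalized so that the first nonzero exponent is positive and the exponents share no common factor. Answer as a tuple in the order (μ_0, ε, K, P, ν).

M: e_1·(1) + e_2·(-1) + e_3·(1) + e_4·(1) + e_5·(0) = 0
L: e_1·(1) + e_2·(-3) + e_3·(-1) + e_4·(2) + e_5·(2) = 0
T: e_1·(-2) + e_2·(4) + e_3·(-2) + e_4·(-3) + e_5·(-1) = 0
I: e_1·(-2) + e_2·(2) + e_3·(0) + e_4·(0) + e_5·(0) = 0
Solving this homogeneous linear system for the smallest-integer solution (first nonzero entry positive) gives (1, 1, 2, -2, 4).

(1, 1, 2, -2, 4)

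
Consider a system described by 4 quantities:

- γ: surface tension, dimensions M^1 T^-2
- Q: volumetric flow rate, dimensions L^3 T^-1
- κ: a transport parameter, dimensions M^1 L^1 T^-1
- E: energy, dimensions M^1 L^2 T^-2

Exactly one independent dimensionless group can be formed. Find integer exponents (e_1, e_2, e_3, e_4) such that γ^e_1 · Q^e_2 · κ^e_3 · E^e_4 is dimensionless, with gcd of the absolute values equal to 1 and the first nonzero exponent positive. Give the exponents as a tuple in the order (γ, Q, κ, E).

(1, 1, 1, -2)

M: e_1·(1) + e_2·(0) + e_3·(1) + e_4·(1) = 0
L: e_1·(0) + e_2·(3) + e_3·(1) + e_4·(2) = 0
T: e_1·(-2) + e_2·(-1) + e_3·(-1) + e_4·(-2) = 0
Solving this homogeneous linear system for the smallest-integer solution (first nonzero entry positive) gives (1, 1, 1, -2).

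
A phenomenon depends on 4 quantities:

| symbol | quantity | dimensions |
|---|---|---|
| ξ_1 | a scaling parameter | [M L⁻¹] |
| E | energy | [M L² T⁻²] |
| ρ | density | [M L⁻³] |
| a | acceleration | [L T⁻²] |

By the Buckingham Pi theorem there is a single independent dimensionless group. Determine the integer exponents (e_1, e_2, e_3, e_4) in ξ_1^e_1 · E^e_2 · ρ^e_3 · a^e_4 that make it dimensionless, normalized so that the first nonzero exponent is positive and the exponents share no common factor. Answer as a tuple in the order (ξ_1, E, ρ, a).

M: e_1·(1) + e_2·(1) + e_3·(1) + e_4·(0) = 0
L: e_1·(-1) + e_2·(2) + e_3·(-3) + e_4·(1) = 0
T: e_1·(0) + e_2·(-2) + e_3·(0) + e_4·(-2) = 0
Solving this homogeneous linear system for the smallest-integer solution (first nonzero entry positive) gives (2, -1, -1, 1).

(2, -1, -1, 1)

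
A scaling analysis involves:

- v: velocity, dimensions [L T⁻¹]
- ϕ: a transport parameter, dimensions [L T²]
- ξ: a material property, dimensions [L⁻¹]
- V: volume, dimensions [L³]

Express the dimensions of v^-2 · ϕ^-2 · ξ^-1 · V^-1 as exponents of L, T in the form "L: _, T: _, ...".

Collect each base-dimension exponent across the product:
  L: −2·(1) − 2·(1) − (-1) − (3) = -6
  T: −2·(-1) − 2·(2) − (0) − (0) = -2
So the dimensions are [L⁻⁶ T⁻²].

L: -6, T: -2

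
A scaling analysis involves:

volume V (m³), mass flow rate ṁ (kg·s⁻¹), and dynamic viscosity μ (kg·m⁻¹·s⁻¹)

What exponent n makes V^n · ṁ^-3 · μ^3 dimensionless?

1

Balance the L exponent: (3)·n from V, plus −3·(0) + 3·(-1) = -3 from the rest, must sum to zero.
3n − 3 = 0, so n = 1.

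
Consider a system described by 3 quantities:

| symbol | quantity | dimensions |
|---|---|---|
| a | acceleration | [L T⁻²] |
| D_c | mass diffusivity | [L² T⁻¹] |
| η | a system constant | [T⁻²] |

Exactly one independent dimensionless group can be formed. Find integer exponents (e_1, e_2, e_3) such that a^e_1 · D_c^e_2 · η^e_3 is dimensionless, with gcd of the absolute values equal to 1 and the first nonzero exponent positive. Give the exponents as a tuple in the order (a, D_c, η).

(4, -2, -3)

L: e_1·(1) + e_2·(2) + e_3·(0) = 0
T: e_1·(-2) + e_2·(-1) + e_3·(-2) = 0
Solving this homogeneous linear system for the smallest-integer solution (first nonzero entry positive) gives (4, -2, -3).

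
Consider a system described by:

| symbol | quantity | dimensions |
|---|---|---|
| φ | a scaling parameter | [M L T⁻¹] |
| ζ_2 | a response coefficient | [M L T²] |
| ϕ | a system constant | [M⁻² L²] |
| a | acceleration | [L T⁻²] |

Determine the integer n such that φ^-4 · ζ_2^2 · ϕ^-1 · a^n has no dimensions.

Balance the L exponent: (1)·n from a, plus −4·(1) + 2·(1) − (2) = -4 from the rest, must sum to zero.
n − 4 = 0, so n = 4.

4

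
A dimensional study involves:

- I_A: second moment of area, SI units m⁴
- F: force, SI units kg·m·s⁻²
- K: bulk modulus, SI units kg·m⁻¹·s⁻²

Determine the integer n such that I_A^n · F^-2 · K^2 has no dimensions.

1

Balance the L exponent: (4)·n from I_A, plus −2·(1) + 2·(-1) = -4 from the rest, must sum to zero.
4n − 4 = 0, so n = 1.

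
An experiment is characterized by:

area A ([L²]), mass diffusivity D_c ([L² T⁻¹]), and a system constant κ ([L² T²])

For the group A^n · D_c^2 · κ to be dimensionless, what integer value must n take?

-3

Balance the L exponent: (2)·n from A, plus 2·(2) + (2) = 6 from the rest, must sum to zero.
2n + 6 = 0, so n = -3.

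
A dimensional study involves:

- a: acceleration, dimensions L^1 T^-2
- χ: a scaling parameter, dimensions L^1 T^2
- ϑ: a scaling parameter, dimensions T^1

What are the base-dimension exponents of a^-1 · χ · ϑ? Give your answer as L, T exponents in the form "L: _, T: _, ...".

L: 0, T: 5

Collect each base-dimension exponent across the product:
  L: −(1) + (1) + (0) = 0
  T: −(-2) + (2) + (1) = 5
So the dimensions are [T⁵].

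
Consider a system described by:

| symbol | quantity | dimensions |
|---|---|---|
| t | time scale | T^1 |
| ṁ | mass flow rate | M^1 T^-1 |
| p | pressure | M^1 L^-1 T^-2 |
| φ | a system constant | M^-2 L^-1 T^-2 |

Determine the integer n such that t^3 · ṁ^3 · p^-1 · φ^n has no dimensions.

Balance the M exponent: (-2)·n from φ, plus 3·(0) + 3·(1) − (1) = 2 from the rest, must sum to zero.
-2n + 2 = 0, so n = 1.

1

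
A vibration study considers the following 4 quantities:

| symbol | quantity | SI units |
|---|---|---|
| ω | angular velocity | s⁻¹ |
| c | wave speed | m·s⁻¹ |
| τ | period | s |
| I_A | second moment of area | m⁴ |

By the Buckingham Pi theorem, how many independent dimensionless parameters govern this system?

There are 4 variables and 2 base dimensions (L, T).
The dimension matrix has rank 2.
Independent dimensionless groups: 4 − 2 = 2.

2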